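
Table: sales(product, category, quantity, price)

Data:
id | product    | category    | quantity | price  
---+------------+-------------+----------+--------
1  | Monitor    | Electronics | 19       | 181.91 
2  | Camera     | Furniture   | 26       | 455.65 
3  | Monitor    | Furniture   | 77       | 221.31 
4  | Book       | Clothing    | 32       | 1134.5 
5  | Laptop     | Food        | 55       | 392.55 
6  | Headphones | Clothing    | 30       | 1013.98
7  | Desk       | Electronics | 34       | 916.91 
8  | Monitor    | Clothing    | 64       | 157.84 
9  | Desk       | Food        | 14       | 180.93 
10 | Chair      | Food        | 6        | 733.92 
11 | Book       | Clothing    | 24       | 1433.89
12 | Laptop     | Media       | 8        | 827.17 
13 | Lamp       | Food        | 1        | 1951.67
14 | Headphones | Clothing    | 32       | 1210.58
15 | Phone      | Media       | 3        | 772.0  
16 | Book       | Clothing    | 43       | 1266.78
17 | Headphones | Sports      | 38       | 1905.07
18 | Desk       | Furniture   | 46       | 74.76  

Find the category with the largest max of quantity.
SELECT category, MAX(quantity) as val
FROM sales
GROUP BY category
ORDER BY val DESC
LIMIT 1

Result: Furniture with max(quantity) = 77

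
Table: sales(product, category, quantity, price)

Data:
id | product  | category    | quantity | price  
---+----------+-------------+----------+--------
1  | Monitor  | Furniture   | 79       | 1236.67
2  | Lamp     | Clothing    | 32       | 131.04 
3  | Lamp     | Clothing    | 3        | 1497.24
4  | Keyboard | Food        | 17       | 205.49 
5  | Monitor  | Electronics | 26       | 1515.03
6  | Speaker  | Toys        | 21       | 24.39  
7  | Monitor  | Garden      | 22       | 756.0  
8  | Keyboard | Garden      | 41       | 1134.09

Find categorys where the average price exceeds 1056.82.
SELECT category, AVG(price)
FROM sales
GROUP BY category
HAVING AVG(price) > 1056.82

Result:
  Electronics: avg=1515.03
  Furniture: avg=1236.67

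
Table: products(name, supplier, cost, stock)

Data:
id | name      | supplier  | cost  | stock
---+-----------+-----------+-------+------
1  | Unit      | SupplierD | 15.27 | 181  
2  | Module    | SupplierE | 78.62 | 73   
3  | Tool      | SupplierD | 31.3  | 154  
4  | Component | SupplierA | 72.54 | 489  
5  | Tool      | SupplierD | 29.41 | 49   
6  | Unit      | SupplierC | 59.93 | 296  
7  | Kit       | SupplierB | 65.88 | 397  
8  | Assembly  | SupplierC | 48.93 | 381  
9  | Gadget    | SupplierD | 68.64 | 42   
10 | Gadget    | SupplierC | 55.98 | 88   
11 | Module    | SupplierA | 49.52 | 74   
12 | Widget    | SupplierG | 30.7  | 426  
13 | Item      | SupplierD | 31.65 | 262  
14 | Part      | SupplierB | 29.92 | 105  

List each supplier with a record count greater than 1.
SELECT supplier, COUNT(*) as cnt
FROM products
GROUP BY supplier
HAVING COUNT(*) > 1

Result:
  SupplierA: 2
  SupplierB: 2
  SupplierC: 3
  SupplierD: 5

Note: HAVING filters groups after aggregation, WHERE filters rows before.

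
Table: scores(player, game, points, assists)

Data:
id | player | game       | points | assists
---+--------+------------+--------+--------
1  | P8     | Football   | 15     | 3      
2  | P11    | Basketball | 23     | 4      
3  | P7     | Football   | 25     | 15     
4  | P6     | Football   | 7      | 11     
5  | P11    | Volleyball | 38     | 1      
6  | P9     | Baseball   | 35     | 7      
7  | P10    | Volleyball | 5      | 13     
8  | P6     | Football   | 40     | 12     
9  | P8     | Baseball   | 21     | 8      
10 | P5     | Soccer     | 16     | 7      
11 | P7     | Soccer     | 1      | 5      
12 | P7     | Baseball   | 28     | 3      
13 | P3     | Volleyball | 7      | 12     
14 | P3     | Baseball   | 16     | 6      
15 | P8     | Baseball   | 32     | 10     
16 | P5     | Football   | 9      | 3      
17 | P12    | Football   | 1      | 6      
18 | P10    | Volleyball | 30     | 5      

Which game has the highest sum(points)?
SELECT game, SUM(points) as val
FROM scores
GROUP BY game
ORDER BY val DESC
LIMIT 1

Result: Baseball with sum(points) = 132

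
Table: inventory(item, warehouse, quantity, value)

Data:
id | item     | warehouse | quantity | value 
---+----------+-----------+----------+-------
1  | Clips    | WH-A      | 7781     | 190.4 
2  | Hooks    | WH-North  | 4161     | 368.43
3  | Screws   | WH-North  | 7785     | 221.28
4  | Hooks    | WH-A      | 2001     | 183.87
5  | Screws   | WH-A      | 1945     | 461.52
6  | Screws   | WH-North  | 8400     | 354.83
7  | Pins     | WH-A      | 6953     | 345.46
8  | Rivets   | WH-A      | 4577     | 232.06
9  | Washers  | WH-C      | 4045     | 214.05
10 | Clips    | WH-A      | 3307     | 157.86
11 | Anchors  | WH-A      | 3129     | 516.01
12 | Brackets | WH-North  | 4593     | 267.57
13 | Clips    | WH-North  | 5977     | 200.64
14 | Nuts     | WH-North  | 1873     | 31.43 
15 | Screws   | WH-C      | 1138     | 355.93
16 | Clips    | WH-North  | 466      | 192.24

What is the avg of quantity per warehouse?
SELECT warehouse, AVG(quantity) as result
FROM inventory
GROUP BY warehouse

Result:
  WH-A: 4241.86
  WH-C: 2591.50
  WH-North: 4750.71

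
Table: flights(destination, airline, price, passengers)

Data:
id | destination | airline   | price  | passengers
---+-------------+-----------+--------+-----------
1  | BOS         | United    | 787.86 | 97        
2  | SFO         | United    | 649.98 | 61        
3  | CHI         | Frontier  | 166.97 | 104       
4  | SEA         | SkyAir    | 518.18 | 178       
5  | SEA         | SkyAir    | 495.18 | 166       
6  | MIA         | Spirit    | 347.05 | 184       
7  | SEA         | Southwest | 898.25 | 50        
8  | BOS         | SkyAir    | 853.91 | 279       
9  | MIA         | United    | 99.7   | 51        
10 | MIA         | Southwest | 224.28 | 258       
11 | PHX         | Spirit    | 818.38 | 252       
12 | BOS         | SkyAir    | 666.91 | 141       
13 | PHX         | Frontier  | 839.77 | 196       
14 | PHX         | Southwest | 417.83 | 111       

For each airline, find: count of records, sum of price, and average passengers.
SELECT airline,
       COUNT(*) as cnt,
       SUM(price) as total_price,
       AVG(passengers) as avg_passengers
FROM flights
GROUP BY airline

Result:
  Frontier: 2 records, 1006.74 total price, 150.00 avg passengers
  SkyAir: 4 records, 2534.18 total price, 191.00 avg passengers
  Southwest: 3 records, 1540.36 total price, 139.67 avg passengers
  Spirit: 2 records, 1165.43 total price, 218.00 avg passengers
  United: 3 records, 1537.54 total price, 69.67 avg passengers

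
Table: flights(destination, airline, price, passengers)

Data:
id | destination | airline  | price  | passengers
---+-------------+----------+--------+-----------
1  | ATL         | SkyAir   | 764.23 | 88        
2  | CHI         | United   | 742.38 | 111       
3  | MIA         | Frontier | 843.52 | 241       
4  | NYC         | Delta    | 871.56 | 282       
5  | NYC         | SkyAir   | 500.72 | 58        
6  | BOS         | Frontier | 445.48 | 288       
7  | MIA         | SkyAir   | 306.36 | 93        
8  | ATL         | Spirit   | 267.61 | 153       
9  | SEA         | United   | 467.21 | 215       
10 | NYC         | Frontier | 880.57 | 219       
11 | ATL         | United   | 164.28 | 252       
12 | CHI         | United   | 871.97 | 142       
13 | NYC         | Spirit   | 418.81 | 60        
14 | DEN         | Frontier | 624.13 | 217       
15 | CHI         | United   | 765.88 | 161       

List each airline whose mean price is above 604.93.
SELECT airline, AVG(price)
FROM flights
GROUP BY airline
HAVING AVG(price) > 604.93

Result:
  Delta: avg=871.56
  Frontier: avg=698.43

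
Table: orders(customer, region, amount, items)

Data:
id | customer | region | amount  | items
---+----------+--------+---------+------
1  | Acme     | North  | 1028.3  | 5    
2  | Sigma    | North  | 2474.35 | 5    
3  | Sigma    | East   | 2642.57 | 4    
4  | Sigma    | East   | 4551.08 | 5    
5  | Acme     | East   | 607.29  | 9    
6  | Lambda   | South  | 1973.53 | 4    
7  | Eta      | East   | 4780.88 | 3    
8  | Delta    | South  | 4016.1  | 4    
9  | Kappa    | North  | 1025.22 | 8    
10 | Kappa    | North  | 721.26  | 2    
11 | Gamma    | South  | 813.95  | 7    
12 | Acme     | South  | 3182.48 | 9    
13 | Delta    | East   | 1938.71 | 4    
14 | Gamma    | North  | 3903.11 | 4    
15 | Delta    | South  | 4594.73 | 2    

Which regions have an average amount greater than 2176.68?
SELECT region, AVG(amount)
FROM orders
GROUP BY region
HAVING AVG(amount) > 2176.68

Result:
  East: avg=2904.11
  South: avg=2916.16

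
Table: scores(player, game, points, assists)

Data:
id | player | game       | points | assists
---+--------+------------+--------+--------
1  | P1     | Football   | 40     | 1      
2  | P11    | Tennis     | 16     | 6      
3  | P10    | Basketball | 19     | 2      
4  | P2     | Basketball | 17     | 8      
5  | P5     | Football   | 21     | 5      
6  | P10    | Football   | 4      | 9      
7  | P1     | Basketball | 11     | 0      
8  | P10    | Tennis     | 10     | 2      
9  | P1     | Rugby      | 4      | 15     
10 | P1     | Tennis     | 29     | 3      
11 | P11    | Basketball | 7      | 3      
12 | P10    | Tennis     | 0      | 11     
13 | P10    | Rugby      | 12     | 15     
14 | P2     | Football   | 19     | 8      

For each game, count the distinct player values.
SELECT game, COUNT(DISTINCT player)
FROM scores
GROUP BY game

Result:
  Basketball: 4 distinct
  Football: 4 distinct
  Rugby: 2 distinct
  Tennis: 3 distinct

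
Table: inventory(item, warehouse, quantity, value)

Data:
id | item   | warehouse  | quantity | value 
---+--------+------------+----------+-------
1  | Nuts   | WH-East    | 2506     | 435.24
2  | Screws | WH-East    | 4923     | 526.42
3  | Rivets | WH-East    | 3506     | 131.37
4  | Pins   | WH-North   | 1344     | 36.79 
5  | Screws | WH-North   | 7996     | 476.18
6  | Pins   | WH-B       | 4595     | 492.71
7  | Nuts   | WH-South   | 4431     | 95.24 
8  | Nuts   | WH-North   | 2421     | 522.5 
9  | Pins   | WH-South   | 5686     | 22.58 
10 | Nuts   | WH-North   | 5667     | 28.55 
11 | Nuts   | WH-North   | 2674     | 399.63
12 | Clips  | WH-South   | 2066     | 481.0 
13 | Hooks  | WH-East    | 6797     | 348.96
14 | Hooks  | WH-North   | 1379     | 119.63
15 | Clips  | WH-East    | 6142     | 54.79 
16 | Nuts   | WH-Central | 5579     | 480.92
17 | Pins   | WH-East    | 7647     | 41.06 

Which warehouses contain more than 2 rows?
SELECT warehouse, COUNT(*) as cnt
FROM inventory
GROUP BY warehouse
HAVING COUNT(*) > 2

Result:
  WH-East: 6
  WH-North: 6
  WH-South: 3

Note: HAVING filters groups after aggregation, WHERE filters rows before.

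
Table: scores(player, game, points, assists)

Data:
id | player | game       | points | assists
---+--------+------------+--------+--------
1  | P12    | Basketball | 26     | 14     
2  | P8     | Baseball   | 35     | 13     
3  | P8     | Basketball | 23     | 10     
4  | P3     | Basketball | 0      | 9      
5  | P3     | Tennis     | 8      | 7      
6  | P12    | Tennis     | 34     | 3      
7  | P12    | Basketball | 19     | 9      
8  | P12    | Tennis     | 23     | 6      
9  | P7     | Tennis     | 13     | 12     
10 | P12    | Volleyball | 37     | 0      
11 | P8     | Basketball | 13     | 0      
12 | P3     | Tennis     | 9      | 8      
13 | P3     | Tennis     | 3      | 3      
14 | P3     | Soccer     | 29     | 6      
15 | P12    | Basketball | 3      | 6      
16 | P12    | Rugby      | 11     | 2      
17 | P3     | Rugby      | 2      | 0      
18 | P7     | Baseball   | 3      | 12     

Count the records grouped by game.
SELECT game, COUNT(*) as count
FROM scores
GROUP BY game

Result:
  Baseball: 2
  Basketball: 6
  Rugby: 2
  Soccer: 1
  Tennis: 6
  Volleyball: 1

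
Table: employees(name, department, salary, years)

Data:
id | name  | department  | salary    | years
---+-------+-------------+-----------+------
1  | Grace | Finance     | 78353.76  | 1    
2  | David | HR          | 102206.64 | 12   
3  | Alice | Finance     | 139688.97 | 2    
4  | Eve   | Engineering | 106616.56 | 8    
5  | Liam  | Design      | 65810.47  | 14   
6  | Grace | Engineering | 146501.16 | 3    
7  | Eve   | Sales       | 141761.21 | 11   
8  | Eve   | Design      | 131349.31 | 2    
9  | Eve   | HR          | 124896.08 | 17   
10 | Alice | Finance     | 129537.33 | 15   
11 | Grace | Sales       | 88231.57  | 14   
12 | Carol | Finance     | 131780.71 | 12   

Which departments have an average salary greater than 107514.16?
SELECT department, AVG(salary)
FROM employees
GROUP BY department
HAVING AVG(salary) > 107514.16

Result:
  Engineering: avg=126558.86
  Finance: avg=119840.19
  HR: avg=113551.36
  Sales: avg=114996.39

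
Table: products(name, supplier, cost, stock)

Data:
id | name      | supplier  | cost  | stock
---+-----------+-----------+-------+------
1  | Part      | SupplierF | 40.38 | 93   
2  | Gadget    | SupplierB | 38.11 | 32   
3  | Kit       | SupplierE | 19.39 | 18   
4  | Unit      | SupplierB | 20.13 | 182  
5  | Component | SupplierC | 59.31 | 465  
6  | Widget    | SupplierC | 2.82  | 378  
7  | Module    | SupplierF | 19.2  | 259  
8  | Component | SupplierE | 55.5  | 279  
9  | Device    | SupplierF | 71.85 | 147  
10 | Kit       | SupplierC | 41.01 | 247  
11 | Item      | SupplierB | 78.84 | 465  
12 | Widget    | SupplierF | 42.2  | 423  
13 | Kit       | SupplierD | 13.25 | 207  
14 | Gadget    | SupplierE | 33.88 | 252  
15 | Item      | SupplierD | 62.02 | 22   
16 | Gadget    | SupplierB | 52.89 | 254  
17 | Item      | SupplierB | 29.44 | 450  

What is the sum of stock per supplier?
SELECT supplier, SUM(stock) as result
FROM products
GROUP BY supplier

Result:
  SupplierB: 1383
  SupplierC: 1090
  SupplierD: 229
  SupplierE: 549
  SupplierF: 922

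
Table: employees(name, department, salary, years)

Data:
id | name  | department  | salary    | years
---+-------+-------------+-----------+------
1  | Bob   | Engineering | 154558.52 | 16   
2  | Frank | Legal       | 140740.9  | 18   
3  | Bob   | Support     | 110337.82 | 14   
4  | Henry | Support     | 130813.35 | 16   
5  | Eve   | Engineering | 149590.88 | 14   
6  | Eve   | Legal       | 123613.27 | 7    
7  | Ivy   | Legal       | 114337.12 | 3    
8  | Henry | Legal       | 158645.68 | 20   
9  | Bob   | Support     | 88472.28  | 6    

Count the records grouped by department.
SELECT department, COUNT(*) as count
FROM employees
GROUP BY department

Result:
  Engineering: 2
  Legal: 4
  Support: 3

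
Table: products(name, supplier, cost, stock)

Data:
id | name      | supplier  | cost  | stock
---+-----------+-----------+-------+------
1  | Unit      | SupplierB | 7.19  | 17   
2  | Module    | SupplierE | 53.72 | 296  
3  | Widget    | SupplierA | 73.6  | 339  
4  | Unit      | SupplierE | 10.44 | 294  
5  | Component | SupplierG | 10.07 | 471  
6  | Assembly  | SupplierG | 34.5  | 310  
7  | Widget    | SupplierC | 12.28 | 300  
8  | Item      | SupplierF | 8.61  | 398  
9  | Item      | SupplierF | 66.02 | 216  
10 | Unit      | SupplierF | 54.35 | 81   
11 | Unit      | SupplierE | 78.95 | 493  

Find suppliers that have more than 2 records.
SELECT supplier, COUNT(*) as cnt
FROM products
GROUP BY supplier
HAVING COUNT(*) > 2

Result:
  SupplierE: 3
  SupplierF: 3

Note: HAVING filters groups after aggregation, WHERE filters rows before.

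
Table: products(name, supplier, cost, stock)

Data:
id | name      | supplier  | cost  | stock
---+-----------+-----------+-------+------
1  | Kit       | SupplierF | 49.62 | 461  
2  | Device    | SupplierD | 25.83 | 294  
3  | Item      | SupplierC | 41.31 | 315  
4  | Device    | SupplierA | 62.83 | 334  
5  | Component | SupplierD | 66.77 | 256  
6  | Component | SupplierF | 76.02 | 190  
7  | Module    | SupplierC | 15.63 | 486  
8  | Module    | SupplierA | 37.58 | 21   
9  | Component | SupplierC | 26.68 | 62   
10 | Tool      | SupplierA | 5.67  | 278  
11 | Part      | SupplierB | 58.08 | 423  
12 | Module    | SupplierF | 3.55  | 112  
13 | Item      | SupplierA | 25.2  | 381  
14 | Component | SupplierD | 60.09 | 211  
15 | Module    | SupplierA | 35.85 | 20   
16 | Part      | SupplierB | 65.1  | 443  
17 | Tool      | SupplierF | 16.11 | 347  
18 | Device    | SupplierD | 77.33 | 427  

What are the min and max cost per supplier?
SELECT supplier, MIN(cost), MAX(cost)
FROM products
GROUP BY supplier

Result:
  SupplierA: min=5.67, max=62.83
  SupplierB: min=58.08, max=65.10
  SupplierC: min=15.63, max=41.31
  SupplierD: min=25.83, max=77.33
  SupplierF: min=3.55, max=76.02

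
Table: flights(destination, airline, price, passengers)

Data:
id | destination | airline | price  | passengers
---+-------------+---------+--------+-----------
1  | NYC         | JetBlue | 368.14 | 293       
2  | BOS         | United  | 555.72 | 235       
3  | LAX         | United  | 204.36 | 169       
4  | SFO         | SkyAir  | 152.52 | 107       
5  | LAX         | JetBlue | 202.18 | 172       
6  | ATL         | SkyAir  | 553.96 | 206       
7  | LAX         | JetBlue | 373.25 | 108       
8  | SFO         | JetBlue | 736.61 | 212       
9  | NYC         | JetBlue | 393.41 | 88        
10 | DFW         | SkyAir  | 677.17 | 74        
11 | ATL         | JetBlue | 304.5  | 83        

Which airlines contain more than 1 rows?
SELECT airline, COUNT(*) as cnt
FROM flights
GROUP BY airline
HAVING COUNT(*) > 1

Result:
  JetBlue: 6
  SkyAir: 3
  United: 2

Note: HAVING filters groups after aggregation, WHERE filters rows before.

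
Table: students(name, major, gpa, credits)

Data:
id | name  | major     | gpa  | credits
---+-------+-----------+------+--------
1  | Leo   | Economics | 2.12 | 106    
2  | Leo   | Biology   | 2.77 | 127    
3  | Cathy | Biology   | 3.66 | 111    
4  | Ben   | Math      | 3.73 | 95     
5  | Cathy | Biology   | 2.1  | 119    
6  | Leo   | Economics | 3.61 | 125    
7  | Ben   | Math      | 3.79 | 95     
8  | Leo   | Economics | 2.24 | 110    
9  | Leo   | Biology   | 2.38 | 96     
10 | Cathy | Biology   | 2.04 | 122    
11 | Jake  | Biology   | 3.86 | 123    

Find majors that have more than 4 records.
SELECT major, COUNT(*) as cnt
FROM students
GROUP BY major
HAVING COUNT(*) > 4

Result:
  Biology: 6

Note: HAVING filters groups after aggregation, WHERE filters rows before.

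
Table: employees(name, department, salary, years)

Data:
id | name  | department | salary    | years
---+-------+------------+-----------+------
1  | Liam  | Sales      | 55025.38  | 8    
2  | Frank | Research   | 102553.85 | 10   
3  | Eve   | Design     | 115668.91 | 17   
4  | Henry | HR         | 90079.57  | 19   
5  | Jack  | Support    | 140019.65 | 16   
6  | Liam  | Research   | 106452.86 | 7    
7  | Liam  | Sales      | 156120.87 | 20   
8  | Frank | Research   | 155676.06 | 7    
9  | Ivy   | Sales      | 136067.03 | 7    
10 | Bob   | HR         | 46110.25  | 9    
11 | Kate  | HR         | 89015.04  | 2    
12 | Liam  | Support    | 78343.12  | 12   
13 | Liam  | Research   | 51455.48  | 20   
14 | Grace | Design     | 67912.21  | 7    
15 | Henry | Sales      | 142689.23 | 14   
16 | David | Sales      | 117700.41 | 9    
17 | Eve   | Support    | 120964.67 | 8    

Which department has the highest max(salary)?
SELECT department, MAX(salary) as val
FROM employees
GROUP BY department
ORDER BY val DESC
LIMIT 1

Result: Sales with max(salary) = 156120.87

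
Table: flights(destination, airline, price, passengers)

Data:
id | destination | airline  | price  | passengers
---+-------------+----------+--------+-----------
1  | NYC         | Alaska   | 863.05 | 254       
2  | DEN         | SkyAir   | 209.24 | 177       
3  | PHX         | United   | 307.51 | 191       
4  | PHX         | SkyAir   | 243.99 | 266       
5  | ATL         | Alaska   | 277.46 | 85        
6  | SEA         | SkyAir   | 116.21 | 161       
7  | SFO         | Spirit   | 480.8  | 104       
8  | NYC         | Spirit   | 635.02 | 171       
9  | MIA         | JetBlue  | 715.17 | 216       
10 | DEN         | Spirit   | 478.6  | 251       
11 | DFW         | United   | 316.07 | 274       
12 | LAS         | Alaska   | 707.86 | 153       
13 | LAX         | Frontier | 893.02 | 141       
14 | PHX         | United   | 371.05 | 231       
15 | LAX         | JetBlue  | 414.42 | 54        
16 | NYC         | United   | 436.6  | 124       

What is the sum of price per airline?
SELECT airline, SUM(price) as result
FROM flights
GROUP BY airline

Result:
  Alaska: 1848.37
  Frontier: 893.02
  JetBlue: 1129.59
  SkyAir: 569.44
  Spirit: 1594.42
  United: 1431.23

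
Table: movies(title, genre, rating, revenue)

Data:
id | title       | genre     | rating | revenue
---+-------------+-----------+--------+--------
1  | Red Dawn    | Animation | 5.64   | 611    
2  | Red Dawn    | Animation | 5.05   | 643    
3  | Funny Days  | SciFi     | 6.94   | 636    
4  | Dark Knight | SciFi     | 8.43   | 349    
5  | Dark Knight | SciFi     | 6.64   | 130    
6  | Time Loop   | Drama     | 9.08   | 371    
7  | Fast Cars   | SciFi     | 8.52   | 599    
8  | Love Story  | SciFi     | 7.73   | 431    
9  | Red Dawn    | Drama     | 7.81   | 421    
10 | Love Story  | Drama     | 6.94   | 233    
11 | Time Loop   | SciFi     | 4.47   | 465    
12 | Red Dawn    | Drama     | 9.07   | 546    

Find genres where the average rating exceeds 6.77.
SELECT genre, AVG(rating)
FROM movies
GROUP BY genre
HAVING AVG(rating) > 6.77

Result:
  Drama: avg=8.23
  SciFi: avg=7.12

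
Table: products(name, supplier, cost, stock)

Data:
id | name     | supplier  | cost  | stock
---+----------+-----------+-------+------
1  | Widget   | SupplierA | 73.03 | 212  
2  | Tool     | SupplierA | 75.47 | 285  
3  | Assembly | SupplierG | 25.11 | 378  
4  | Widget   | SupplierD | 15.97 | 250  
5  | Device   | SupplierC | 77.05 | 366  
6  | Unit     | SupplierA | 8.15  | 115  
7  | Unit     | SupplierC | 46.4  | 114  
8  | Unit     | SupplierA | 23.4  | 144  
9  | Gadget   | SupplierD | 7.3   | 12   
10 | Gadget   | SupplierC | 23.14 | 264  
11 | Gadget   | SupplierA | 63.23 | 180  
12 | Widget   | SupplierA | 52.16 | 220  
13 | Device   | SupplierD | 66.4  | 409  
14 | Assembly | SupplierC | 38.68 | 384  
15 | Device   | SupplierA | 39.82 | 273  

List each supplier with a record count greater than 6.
SELECT supplier, COUNT(*) as cnt
FROM products
GROUP BY supplier
HAVING COUNT(*) > 6

Result:
  SupplierA: 7

Note: HAVING filters groups after aggregation, WHERE filters rows before.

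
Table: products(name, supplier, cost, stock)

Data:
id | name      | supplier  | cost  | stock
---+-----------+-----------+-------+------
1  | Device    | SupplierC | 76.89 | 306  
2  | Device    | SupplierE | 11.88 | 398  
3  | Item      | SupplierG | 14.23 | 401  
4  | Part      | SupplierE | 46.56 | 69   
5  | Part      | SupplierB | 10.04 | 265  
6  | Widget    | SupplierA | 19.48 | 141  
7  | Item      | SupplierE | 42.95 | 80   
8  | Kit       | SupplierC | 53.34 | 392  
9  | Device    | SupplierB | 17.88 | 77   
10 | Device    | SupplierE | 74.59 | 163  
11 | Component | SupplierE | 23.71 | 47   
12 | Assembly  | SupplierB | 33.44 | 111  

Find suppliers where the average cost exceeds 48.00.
SELECT supplier, AVG(cost)
FROM products
GROUP BY supplier
HAVING AVG(cost) > 48.00

Result:
  SupplierC: avg=65.12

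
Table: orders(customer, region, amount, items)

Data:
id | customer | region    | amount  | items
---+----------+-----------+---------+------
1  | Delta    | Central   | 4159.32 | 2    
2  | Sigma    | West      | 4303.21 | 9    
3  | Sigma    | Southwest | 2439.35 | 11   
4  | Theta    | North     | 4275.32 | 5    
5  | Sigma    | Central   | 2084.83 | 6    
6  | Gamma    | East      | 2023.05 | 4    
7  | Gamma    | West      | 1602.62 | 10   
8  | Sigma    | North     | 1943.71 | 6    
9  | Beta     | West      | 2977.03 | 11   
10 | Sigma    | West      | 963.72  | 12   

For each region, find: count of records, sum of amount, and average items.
SELECT region,
       COUNT(*) as cnt,
       SUM(amount) as total_amount,
       AVG(items) as avg_items
FROM orders
GROUP BY region

Result:
  Central: 2 records, 6244.15 total amount, 4.00 avg items
  East: 1 records, 2023.05 total amount, 4.00 avg items
  North: 2 records, 6219.03 total amount, 5.50 avg items
  Southwest: 1 records, 2439.35 total amount, 11.00 avg items
  West: 4 records, 9846.58 total amount, 10.50 avg items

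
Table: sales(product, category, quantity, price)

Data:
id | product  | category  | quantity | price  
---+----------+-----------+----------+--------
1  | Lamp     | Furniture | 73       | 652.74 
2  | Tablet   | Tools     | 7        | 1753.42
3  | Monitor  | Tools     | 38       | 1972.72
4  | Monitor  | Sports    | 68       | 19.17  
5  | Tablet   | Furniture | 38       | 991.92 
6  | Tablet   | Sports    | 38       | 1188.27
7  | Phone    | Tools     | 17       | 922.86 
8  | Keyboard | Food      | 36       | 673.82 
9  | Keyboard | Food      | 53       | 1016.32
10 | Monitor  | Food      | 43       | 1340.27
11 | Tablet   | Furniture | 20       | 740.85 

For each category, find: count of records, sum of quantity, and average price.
SELECT category,
       COUNT(*) as cnt,
       SUM(quantity) as total_quantity,
       AVG(price) as avg_price
FROM sales
GROUP BY category

Result:
  Food: 3 records, 132 total quantity, 1010.14 avg price
  Furniture: 3 records, 131 total quantity, 795.17 avg price
  Sports: 2 records, 106 total quantity, 603.72 avg price
  Tools: 3 records, 62 total quantity, 1549.67 avg price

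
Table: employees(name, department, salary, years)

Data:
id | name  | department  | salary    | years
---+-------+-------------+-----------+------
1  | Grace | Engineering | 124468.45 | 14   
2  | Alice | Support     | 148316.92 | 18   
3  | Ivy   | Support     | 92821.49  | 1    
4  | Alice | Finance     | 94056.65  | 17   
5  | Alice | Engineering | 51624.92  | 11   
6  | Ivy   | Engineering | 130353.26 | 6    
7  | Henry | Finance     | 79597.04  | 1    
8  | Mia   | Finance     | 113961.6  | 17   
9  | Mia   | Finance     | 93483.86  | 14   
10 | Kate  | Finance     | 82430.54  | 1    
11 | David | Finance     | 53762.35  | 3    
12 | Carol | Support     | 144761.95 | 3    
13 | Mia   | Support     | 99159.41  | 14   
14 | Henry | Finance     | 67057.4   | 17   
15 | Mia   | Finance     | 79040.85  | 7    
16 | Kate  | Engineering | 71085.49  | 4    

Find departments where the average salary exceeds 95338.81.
SELECT department, AVG(salary)
FROM employees
GROUP BY department
HAVING AVG(salary) > 95338.81

Result:
  Support: avg=121264.94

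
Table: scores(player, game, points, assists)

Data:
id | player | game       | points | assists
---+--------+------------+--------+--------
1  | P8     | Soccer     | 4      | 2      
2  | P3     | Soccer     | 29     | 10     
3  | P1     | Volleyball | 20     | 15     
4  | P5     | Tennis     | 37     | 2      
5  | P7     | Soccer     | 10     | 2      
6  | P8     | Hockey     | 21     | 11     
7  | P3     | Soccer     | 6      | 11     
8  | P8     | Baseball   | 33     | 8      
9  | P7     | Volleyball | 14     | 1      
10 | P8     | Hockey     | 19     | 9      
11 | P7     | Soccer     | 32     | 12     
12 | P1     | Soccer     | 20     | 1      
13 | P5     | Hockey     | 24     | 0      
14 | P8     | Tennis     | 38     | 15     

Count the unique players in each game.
SELECT game, COUNT(DISTINCT player)
FROM scores
GROUP BY game

Result:
  Baseball: 1 distinct
  Hockey: 2 distinct
  Soccer: 4 distinct
  Tennis: 2 distinct
  Volleyball: 2 distinct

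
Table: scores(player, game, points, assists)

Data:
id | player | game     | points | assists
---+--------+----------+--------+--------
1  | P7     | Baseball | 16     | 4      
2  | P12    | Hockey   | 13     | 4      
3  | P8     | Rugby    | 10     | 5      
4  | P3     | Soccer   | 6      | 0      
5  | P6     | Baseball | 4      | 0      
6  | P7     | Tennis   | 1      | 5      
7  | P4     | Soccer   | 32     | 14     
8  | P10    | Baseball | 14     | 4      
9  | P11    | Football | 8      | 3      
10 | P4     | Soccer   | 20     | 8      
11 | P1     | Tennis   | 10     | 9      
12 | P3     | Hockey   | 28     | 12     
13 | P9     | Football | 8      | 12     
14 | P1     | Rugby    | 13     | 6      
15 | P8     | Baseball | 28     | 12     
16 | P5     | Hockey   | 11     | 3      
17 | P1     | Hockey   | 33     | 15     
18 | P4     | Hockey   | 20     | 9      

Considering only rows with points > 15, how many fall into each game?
SELECT game, COUNT(*)
FROM scores
WHERE points > 15
GROUP BY game

Note: WHERE filters rows before grouping.

Result:
  Baseball: 2
  Hockey: 3
  Soccer: 2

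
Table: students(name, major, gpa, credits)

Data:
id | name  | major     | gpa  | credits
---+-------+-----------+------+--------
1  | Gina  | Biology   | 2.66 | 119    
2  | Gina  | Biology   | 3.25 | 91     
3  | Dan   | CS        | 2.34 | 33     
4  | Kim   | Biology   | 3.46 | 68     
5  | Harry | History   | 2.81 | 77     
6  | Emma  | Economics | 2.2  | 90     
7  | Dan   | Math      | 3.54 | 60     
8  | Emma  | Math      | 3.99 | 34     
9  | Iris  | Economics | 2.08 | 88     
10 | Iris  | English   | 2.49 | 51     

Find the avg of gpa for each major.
SELECT major, AVG(gpa) as result
FROM students
GROUP BY major

Result:
  Biology: 3.12
  CS: 2.34
  Economics: 2.14
  English: 2.49
  History: 2.81
  Math: 3.77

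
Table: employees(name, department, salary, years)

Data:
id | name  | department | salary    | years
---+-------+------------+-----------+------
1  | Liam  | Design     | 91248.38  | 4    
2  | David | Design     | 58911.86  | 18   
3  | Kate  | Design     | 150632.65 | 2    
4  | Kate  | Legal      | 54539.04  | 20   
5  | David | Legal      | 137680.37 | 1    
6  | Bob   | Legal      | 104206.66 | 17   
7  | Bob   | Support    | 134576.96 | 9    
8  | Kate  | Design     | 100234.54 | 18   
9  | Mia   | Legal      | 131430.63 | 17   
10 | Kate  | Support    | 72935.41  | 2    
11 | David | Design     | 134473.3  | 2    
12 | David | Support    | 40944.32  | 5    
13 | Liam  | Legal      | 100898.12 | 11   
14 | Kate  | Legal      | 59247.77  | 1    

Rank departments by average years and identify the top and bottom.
SELECT department, AVG(years)
FROM employees
GROUP BY department
ORDER BY AVG(years)

All groups:
  Support: 5.33
  Design: 8.80
  Legal: 11.17

Highest: Legal (11.17)
Lowest: Support (5.33)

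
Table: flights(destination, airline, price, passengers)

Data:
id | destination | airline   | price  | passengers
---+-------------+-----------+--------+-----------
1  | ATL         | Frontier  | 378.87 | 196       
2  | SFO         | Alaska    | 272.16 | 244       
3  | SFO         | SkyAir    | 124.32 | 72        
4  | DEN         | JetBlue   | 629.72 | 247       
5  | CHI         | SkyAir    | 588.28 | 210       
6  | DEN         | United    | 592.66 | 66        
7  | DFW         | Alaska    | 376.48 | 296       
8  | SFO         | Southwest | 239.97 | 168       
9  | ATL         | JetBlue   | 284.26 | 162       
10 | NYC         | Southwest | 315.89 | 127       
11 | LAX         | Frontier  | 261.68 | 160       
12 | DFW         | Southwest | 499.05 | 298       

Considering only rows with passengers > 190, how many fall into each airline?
SELECT airline, COUNT(*)
FROM flights
WHERE passengers > 190
GROUP BY airline

Note: WHERE filters rows before grouping.

Result:
  Alaska: 2
  Frontier: 1
  JetBlue: 1
  SkyAir: 1
  Southwest: 1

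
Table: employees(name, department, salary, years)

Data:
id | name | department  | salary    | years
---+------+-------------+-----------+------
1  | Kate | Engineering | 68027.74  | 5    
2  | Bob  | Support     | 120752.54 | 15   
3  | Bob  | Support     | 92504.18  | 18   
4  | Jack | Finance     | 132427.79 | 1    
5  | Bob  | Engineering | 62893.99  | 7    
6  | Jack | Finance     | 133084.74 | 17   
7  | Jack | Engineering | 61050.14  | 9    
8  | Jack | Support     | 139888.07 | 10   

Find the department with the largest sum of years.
SELECT department, SUM(years) as val
FROM employees
GROUP BY department
ORDER BY val DESC
LIMIT 1

Result: Support with sum(years) = 43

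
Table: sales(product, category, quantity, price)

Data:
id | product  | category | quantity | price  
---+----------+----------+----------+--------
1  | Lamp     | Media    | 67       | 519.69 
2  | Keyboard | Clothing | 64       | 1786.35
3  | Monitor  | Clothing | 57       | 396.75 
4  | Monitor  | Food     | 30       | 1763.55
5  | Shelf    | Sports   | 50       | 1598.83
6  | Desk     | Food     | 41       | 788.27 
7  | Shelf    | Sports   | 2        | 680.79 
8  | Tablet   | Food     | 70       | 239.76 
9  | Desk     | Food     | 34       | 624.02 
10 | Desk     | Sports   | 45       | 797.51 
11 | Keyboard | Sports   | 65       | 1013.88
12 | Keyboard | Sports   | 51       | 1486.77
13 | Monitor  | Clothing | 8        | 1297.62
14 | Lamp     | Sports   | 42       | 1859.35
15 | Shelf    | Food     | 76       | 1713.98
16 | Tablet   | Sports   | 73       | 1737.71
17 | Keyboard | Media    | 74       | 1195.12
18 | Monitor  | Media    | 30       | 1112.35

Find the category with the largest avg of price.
SELECT category, AVG(price) as val
FROM sales
GROUP BY category
ORDER BY val DESC
LIMIT 1

Result: Sports with avg(price) = 1310.69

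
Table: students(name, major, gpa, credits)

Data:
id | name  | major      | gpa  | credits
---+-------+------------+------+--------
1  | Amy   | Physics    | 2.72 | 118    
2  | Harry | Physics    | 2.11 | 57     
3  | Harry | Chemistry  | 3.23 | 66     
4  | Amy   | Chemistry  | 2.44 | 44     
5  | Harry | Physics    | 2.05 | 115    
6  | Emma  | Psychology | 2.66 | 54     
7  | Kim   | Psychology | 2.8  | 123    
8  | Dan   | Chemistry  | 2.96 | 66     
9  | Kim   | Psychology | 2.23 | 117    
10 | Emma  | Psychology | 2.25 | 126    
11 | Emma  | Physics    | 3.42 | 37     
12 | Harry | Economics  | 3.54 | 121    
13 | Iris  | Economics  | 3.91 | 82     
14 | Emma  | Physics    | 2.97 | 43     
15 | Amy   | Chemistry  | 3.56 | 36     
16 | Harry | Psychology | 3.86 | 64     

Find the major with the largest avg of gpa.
SELECT major, AVG(gpa) as val
FROM students
GROUP BY major
ORDER BY val DESC
LIMIT 1

Result: Economics with avg(gpa) = 3.73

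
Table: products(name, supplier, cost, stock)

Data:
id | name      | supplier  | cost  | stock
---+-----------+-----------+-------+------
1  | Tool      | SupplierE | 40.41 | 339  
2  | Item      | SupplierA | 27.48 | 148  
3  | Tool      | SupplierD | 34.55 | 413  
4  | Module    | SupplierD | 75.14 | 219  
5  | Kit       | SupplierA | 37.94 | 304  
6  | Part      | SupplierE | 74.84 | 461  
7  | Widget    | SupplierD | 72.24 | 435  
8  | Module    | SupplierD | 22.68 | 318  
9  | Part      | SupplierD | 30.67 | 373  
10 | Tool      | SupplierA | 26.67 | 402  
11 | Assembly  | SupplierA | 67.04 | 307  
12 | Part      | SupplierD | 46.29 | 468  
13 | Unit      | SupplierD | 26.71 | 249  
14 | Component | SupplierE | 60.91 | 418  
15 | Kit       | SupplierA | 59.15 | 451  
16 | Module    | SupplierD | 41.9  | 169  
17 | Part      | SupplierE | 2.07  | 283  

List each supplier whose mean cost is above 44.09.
SELECT supplier, AVG(cost)
FROM products
GROUP BY supplier
HAVING AVG(cost) > 44.09

Result:
  SupplierE: avg=44.56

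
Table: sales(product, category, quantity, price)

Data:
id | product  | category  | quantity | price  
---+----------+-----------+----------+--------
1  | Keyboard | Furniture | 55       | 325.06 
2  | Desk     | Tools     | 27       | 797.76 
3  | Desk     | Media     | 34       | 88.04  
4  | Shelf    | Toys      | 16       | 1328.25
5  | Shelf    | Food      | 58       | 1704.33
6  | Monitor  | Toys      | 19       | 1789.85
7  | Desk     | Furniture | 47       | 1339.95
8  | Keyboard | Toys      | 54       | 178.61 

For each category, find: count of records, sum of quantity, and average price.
SELECT category,
       COUNT(*) as cnt,
       SUM(quantity) as total_quantity,
       AVG(price) as avg_price
FROM sales
GROUP BY category

Result:
  Food: 1 records, 58 total quantity, 1704.33 avg price
  Furniture: 2 records, 102 total quantity, 832.51 avg price
  Media: 1 records, 34 total quantity, 88.04 avg price
  Tools: 1 records, 27 total quantity, 797.76 avg price
  Toys: 3 records, 89 total quantity, 1098.90 avg price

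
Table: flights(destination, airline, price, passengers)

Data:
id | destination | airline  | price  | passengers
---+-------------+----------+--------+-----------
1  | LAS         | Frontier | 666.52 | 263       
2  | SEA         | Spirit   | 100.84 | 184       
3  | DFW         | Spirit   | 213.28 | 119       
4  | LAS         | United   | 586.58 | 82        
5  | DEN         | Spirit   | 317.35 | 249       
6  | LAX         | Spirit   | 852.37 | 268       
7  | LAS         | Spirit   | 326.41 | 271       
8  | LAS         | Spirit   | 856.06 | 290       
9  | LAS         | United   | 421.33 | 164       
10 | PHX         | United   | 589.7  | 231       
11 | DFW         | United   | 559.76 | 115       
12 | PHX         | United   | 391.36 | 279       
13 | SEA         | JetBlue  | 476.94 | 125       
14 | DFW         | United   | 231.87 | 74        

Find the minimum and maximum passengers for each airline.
SELECT airline, MIN(passengers), MAX(passengers)
FROM flights
GROUP BY airline

Result:
  Frontier: min=263, max=263
  JetBlue: min=125, max=125
  Spirit: min=119, max=290
  United: min=74, max=279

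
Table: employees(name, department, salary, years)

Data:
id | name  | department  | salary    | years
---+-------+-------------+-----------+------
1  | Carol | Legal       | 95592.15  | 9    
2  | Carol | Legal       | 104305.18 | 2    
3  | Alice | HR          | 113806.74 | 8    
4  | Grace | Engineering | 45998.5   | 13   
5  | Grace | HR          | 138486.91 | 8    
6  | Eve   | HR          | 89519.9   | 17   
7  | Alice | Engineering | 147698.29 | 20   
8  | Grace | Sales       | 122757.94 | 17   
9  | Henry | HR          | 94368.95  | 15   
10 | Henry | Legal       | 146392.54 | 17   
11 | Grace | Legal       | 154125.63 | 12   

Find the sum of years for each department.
SELECT department, SUM(years) as result
FROM employees
GROUP BY department

Result:
  Engineering: 33
  HR: 48
  Legal: 40
  Sales: 17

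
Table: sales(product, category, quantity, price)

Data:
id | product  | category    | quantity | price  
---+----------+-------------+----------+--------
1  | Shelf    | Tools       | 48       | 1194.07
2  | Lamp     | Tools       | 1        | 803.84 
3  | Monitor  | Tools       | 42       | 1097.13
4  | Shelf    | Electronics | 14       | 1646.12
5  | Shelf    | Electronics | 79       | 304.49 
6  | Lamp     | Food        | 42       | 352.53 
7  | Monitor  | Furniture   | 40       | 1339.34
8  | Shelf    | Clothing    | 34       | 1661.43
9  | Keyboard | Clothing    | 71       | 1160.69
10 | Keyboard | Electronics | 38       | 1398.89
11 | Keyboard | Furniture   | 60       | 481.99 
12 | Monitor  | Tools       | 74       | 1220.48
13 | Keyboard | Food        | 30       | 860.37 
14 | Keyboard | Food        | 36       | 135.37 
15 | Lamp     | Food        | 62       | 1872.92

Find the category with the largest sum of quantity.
SELECT category, SUM(quantity) as val
FROM sales
GROUP BY category
ORDER BY val DESC
LIMIT 1

Result: Food with sum(quantity) = 170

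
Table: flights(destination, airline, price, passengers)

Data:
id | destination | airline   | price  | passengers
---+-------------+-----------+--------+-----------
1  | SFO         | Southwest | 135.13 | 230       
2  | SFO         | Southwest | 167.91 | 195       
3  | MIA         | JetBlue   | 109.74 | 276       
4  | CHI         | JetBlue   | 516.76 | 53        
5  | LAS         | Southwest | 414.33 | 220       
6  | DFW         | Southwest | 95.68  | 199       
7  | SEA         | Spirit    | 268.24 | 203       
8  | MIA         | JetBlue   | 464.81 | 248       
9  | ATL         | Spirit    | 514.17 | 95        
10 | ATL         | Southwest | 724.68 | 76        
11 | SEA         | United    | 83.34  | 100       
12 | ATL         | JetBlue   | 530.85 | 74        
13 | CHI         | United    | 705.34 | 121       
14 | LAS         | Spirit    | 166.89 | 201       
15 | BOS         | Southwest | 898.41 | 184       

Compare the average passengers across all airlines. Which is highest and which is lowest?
SELECT airline, AVG(passengers)
FROM flights
GROUP BY airline
ORDER BY AVG(passengers)

All groups:
  United: 110.50
  JetBlue: 162.75
  Spirit: 166.33
  Southwest: 184.00

Highest: Southwest (184.00)
Lowest: United (110.50)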